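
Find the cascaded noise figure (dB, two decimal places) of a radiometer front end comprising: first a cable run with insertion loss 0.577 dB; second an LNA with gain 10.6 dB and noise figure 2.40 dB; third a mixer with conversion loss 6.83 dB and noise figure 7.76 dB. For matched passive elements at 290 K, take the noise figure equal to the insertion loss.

Convert to linear (a loss of L dB is a gain of −L dB): F_i = 10^(NF_i/10), G_i = 10^(G_i,dB/10)
  Stage 1: F_1 = 10^(0.577/10) = 1.142, G_1 = 10^(−0.577/10) = 0.8756
  Stage 2: F_2 = 10^(2.40/10) = 1.738, G_2 = 10^(10.6/10) = 11.48
  Stage 3: F_3 = 10^(7.76/10) = 5.970, G_3 = 10^(−6.83/10) = 0.2075
Friis cascade:
  F = 1.142 + (1.738 − 1)/0.8756 + (5.970 − 1)/10.05 = 2.479
NF = 10 log₁₀(2.479) = 3.94 dB

3.94 dB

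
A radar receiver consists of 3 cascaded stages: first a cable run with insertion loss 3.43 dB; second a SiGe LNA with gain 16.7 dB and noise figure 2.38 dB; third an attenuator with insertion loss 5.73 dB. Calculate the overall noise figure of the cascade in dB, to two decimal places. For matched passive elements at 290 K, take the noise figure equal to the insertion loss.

5.95 dB

Convert to linear (a loss of L dB is a gain of −L dB): F_i = 10^(NF_i/10), G_i = 10^(G_i,dB/10)
  Stage 1: F_1 = 10^(3.43/10) = 2.203, G_1 = 10^(−3.43/10) = 0.4539
  Stage 2: F_2 = 10^(2.38/10) = 1.730, G_2 = 10^(16.7/10) = 46.77
  Stage 3: F_3 = 10^(5.73/10) = 3.741, G_3 = 10^(−5.73/10) = 0.2673
Friis cascade:
  F = 2.203 + (1.730 − 1)/0.4539 + (3.741 − 1)/21.23 = 3.940
NF = 10 log₁₀(3.940) = 5.95 dB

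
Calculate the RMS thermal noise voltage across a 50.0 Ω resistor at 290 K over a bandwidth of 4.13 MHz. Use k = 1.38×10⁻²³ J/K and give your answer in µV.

V_n = √(4kTRB)
4kTRB = 4 × 1.38×10⁻²³ × 290 × 5.00×10¹ × 4.13×10⁶ = 3.31×10⁻¹² V²
V_n = √(3.31×10⁻¹²) = 1.82×10⁻⁶ V = 1.82 µV

1.82 µV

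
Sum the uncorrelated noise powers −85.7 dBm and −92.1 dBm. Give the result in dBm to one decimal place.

Convert to linear, add, convert back:
P₁ = 2.69×10⁻¹² W, P₂ = 6.17×10⁻¹³ W
P_tot = 3.31×10⁻¹² W → 10 log₁₀(P_tot / 10⁻³) = −84.8 dBm

−84.8 dBm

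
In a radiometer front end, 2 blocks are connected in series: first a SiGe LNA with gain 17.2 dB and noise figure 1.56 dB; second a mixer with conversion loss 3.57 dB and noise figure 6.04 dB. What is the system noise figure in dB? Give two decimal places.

Convert to linear (a loss of L dB is a gain of −L dB): F_i = 10^(NF_i/10), G_i = 10^(G_i,dB/10)
  Stage 1: F_1 = 10^(1.56/10) = 1.432, G_1 = 10^(17.2/10) = 52.48
  Stage 2: F_2 = 10^(6.04/10) = 4.018, G_2 = 10^(−3.57/10) = 0.4395
Friis cascade:
  F = 1.432 + (4.018 − 1)/52.48 = 1.490
NF = 10 log₁₀(1.490) = 1.73 dB

1.73 dB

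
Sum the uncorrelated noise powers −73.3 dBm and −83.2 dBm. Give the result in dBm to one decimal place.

−72.9 dBm

Convert to linear, add, convert back:
P₁ = 4.68×10⁻¹¹ W, P₂ = 4.79×10⁻¹² W
P_tot = 5.16×10⁻¹¹ W → 10 log₁₀(P_tot / 10⁻³) = −72.9 dBm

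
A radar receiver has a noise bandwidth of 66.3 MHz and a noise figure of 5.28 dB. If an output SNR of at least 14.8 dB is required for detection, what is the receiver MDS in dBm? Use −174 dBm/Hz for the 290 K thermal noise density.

−75.7 dBm

Sensitivity = −174 + 10 log₁₀(B) + NF + SNR_min
= −174 + 78.22 + 5.28 + 14.8
= −75.70 dBm → −75.7 dBm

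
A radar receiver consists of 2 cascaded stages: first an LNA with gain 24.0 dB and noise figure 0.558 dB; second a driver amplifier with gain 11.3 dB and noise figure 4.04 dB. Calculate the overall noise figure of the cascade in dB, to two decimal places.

Convert to linear (a loss of L dB is a gain of −L dB): F_i = 10^(NF_i/10), G_i = 10^(G_i,dB/10)
  Stage 1: F_1 = 10^(0.558/10) = 1.137, G_1 = 10^(24.0/10) = 251.2
  Stage 2: F_2 = 10^(4.04/10) = 2.535, G_2 = 10^(11.3/10) = 13.49
Friis cascade:
  F = 1.137 + (2.535 − 1)/251.2 = 1.143
NF = 10 log₁₀(1.143) = 0.58 dB

0.58 dB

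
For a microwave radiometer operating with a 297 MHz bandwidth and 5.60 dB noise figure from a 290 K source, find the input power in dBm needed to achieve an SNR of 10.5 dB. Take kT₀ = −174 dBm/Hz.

−73.2 dBm

Sensitivity = −174 + 10 log₁₀(B) + NF + SNR_min
= −174 + 84.73 + 5.60 + 10.5
= −73.17 dBm → −73.2 dBm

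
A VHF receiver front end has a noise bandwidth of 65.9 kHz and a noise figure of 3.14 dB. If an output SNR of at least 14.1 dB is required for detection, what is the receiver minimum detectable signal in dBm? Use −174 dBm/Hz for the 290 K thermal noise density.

Sensitivity = −174 + 10 log₁₀(B) + NF + SNR_min
= −174 + 48.19 + 3.14 + 14.1
= −108.57 dBm → −108.6 dBm

−108.6 dBm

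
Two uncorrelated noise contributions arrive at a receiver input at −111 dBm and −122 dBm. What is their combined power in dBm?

Convert to linear, add, convert back:
P₁ = 7.94×10⁻¹⁵ W, P₂ = 6.31×10⁻¹⁶ W
P_tot = 8.57×10⁻¹⁵ W → 10 log₁₀(P_tot / 10⁻³) = −110.7 dBm

−110.7 dBm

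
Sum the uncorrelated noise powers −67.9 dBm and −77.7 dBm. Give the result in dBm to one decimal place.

−67.5 dBm

Convert to linear, add, convert back:
P₁ = 1.62×10⁻¹⁰ W, P₂ = 1.70×10⁻¹¹ W
P_tot = 1.79×10⁻¹⁰ W → 10 log₁₀(P_tot / 10⁻³) = −67.5 dBm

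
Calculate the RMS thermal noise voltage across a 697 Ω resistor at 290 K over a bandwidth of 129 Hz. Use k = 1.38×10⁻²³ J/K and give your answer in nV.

V_n = √(4kTRB)
4kTRB = 4 × 1.38×10⁻²³ × 290 × 6.97×10² × 1.29×10² = 1.44×10⁻¹⁵ V²
V_n = √(1.44×10⁻¹⁵) = 3.79×10⁻⁸ V = 37.9 nV

37.9 nV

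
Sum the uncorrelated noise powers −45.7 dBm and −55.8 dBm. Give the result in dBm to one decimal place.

−45.3 dBm

Convert to linear, add, convert back:
P₁ = 2.69×10⁻⁸ W, P₂ = 2.63×10⁻⁹ W
P_tot = 2.95×10⁻⁸ W → 10 log₁₀(P_tot / 10⁻³) = −45.3 dBm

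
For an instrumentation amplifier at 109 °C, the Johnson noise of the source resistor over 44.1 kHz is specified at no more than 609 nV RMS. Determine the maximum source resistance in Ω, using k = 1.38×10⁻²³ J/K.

399 Ω

T = 109 °C + 273.15 = 382.15 K
Johnson–Nyquist: V_n = √(4kTRB) ⇒ R = V_n² / (4kTB)
4kTB = 4 × 1.38×10⁻²³ × 382.15 × 4.41×10⁴ = 9.30×10⁻¹⁶
R = (6.09×10⁻⁷)² / 9.30×10⁻¹⁶ = 3.99×10² Ω = 399 Ω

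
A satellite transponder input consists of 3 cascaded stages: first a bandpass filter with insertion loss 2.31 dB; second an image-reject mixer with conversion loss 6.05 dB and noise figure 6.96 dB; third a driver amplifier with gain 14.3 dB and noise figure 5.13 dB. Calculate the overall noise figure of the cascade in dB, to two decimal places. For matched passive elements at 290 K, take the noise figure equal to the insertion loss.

Convert to linear (a loss of L dB is a gain of −L dB): F_i = 10^(NF_i/10), G_i = 10^(G_i,dB/10)
  Stage 1: F_1 = 10^(2.31/10) = 1.702, G_1 = 10^(−2.31/10) = 0.5875
  Stage 2: F_2 = 10^(6.96/10) = 4.966, G_2 = 10^(−6.05/10) = 0.2483
  Stage 3: F_3 = 10^(5.13/10) = 3.258, G_3 = 10^(14.3/10) = 26.92
Friis cascade:
  F = 1.702 + (4.966 − 1)/0.5875 + (3.258 − 1)/0.1459 = 23.93
NF = 10 log₁₀(23.93) = 13.79 dB

13.79 dB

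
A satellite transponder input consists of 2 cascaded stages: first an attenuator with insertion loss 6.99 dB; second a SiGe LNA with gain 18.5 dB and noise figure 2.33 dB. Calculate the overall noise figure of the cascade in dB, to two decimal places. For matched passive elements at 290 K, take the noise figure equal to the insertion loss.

Convert to linear (a loss of L dB is a gain of −L dB): F_i = 10^(NF_i/10), G_i = 10^(G_i,dB/10)
  Stage 1: F_1 = 10^(6.99/10) = 5.000, G_1 = 10^(−6.99/10) = 0.2000
  Stage 2: F_2 = 10^(2.33/10) = 1.710, G_2 = 10^(18.5/10) = 70.79
Friis cascade:
  F = 5.000 + (1.710 − 1)/0.2000 = 8.551
NF = 10 log₁₀(8.551) = 9.32 dB

9.32 dB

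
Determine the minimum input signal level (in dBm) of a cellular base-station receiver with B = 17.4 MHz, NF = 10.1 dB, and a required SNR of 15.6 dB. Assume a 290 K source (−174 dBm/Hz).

−75.9 dBm

Sensitivity = −174 + 10 log₁₀(B) + NF + SNR_min
= −174 + 72.41 + 10.1 + 15.6
= −75.89 dBm → −75.9 dBm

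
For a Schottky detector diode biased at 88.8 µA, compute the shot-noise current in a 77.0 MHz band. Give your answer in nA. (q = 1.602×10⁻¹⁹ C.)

I_n = √(2qI·B)
2qI·B = 2 × 1.602×10⁻¹⁹ × 8.88×10⁻⁵ × 7.70×10⁷ = 2.19×10⁻¹⁵ A²
I_n = √(2.19×10⁻¹⁵) = 4.68×10⁻⁸ A = 46.8 nA

46.8 nA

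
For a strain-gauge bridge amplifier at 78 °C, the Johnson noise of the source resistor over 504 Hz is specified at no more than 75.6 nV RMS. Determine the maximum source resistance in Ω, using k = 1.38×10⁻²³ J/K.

T = 78 °C + 273.15 = 351.15 K
Johnson–Nyquist: V_n = √(4kTRB) ⇒ R = V_n² / (4kTB)
4kTB = 4 × 1.38×10⁻²³ × 351.15 × 5.04×10² = 9.77×10⁻¹⁸
R = (7.56×10⁻⁸)² / 9.77×10⁻¹⁸ = 5.85×10² Ω = 585 Ω

585 Ω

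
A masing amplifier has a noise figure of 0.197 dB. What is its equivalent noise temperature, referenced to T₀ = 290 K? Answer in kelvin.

13.5 K

F = 10^(0.197/10) = 1.04641
T_e = (F − 1)·T₀ = (1.04641 − 1) × 290 = 13.5 K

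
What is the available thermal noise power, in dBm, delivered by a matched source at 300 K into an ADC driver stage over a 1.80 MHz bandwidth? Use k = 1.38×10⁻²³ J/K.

−111.3 dBm

P_n = kTB = 1.38×10⁻²³ × 300 × 1.80×10⁶ = 7.45×10⁻¹⁵ W
In dBm: 10 log₁₀(7.45×10⁻¹⁵ / 10⁻³) = −111.3 dBm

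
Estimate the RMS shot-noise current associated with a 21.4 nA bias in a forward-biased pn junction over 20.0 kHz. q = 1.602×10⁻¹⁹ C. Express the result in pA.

11.7 pA

I_n = √(2qI·B)
2qI·B = 2 × 1.602×10⁻¹⁹ × 2.14×10⁻⁸ × 2.00×10⁴ = 1.37×10⁻²² A²
I_n = √(1.37×10⁻²²) = 1.17×10⁻¹¹ A = 11.7 pA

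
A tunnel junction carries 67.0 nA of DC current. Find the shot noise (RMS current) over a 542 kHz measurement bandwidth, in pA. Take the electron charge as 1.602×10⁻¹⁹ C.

108 pA

I_n = √(2qI·B)
2qI·B = 2 × 1.602×10⁻¹⁹ × 6.70×10⁻⁸ × 5.42×10⁵ = 1.16×10⁻²⁰ A²
I_n = √(1.16×10⁻²⁰) = 1.08×10⁻¹⁰ A = 108 pA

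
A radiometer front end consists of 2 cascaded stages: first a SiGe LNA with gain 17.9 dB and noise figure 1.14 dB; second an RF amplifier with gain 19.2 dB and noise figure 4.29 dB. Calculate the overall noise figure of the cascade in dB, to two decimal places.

Convert to linear (a loss of L dB is a gain of −L dB): F_i = 10^(NF_i/10), G_i = 10^(G_i,dB/10)
  Stage 1: F_1 = 10^(1.14/10) = 1.300, G_1 = 10^(17.9/10) = 61.66
  Stage 2: F_2 = 10^(4.29/10) = 2.685, G_2 = 10^(19.2/10) = 83.18
Friis cascade:
  F = 1.300 + (2.685 − 1)/61.66 = 1.328
NF = 10 log₁₀(1.328) = 1.23 dB

1.23 dB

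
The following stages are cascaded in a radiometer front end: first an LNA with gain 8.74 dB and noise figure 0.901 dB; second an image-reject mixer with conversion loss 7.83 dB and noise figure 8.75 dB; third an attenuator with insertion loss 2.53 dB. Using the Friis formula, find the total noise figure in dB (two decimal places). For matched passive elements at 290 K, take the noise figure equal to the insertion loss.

Convert to linear (a loss of L dB is a gain of −L dB): F_i = 10^(NF_i/10), G_i = 10^(G_i,dB/10)
  Stage 1: F_1 = 10^(0.901/10) = 1.231, G_1 = 10^(8.74/10) = 7.482
  Stage 2: F_2 = 10^(8.75/10) = 7.499, G_2 = 10^(−7.83/10) = 0.1648
  Stage 3: F_3 = 10^(2.53/10) = 1.791, G_3 = 10^(−2.53/10) = 0.5585
Friis cascade:
  F = 1.231 + (7.499 − 1)/7.482 + (1.791 − 1)/1.233 = 2.740
NF = 10 log₁₀(2.740) = 4.38 dB

4.38 dB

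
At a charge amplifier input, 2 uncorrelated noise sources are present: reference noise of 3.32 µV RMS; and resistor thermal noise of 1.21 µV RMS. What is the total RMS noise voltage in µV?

Uncorrelated sources add in power (mean-square): V_tot = √(ΣV_i²)
V_tot = √[(3.32×10⁻⁶)² + (1.21×10⁻⁶)²] = 3.53×10⁻⁶ V = 3.53 µV

3.53 µV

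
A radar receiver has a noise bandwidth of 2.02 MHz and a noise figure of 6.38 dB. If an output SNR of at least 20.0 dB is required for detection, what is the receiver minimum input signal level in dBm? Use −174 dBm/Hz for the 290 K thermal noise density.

Sensitivity = −174 + 10 log₁₀(B) + NF + SNR_min
= −174 + 63.05 + 6.38 + 20.0
= −84.57 dBm → −84.6 dBm

−84.6 dBm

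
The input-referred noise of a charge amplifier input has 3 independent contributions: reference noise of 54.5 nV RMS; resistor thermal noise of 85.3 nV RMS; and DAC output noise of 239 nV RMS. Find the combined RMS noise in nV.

260 nV

Uncorrelated sources add in power (mean-square): V_tot = √(ΣV_i²)
V_tot = √[(5.45×10⁻⁸)² + (8.53×10⁻⁸)² + (2.39×10⁻⁷)²] = 2.60×10⁻⁷ V = 260 nV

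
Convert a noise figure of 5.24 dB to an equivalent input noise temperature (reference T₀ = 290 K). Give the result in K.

679 K

F = 10^(5.24/10) = 3.34195
T_e = (F − 1)·T₀ = (3.34195 − 1) × 290 = 679 K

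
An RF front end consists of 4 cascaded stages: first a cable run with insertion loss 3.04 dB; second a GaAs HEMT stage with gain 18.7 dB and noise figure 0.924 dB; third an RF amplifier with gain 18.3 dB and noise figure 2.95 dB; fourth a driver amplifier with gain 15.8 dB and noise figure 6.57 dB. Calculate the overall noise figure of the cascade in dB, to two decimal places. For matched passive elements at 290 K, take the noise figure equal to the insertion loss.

Convert to linear (a loss of L dB is a gain of −L dB): F_i = 10^(NF_i/10), G_i = 10^(G_i,dB/10)
  Stage 1: F_1 = 10^(3.04/10) = 2.014, G_1 = 10^(−3.04/10) = 0.4966
  Stage 2: F_2 = 10^(0.924/10) = 1.237, G_2 = 10^(18.7/10) = 74.13
  Stage 3: F_3 = 10^(2.95/10) = 1.972, G_3 = 10^(18.3/10) = 67.61
  Stage 4: F_4 = 10^(6.57/10) = 4.539, G_4 = 10^(15.8/10) = 38.02
Friis cascade:
  F = 2.014 + (1.237 − 1)/0.4966 + (1.972 − 1)/36.81 + (4.539 − 1)/2489 = 2.519
NF = 10 log₁₀(2.519) = 4.01 dB

4.01 dB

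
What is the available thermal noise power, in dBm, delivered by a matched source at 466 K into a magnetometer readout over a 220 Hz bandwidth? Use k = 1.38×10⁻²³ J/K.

−148.5 dBm

P_n = kTB = 1.38×10⁻²³ × 466 × 2.20×10² = 1.41×10⁻¹⁸ W
In dBm: 10 log₁₀(1.41×10⁻¹⁸ / 10⁻³) = −148.5 dBm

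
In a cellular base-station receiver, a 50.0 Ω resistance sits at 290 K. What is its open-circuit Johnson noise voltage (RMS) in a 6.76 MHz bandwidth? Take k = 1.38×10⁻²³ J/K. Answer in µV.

V_n = √(4kTRB)
4kTRB = 4 × 1.38×10⁻²³ × 290 × 5.00×10¹ × 6.76×10⁶ = 5.41×10⁻¹² V²
V_n = √(5.41×10⁻¹²) = 2.33×10⁻⁶ V = 2.33 µV

2.33 µV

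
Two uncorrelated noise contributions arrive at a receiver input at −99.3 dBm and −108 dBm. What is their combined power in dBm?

−98.8 dBm

Convert to linear, add, convert back:
P₁ = 1.17×10⁻¹³ W, P₂ = 1.58×10⁻¹⁴ W
P_tot = 1.33×10⁻¹³ W → 10 log₁₀(P_tot / 10⁻³) = −98.8 dBm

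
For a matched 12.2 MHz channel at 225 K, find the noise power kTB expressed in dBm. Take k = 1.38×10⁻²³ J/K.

P_n = kTB = 1.38×10⁻²³ × 225 × 1.22×10⁷ = 3.79×10⁻¹⁴ W
In dBm: 10 log₁₀(3.79×10⁻¹⁴ / 10⁻³) = −104.2 dBm

−104.2 dBm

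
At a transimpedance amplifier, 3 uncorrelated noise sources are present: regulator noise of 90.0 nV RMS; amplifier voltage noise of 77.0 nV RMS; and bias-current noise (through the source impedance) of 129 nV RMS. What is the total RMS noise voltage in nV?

175 nV

Uncorrelated sources add in power (mean-square): V_tot = √(ΣV_i²)
V_tot = √[(9.00×10⁻⁸)² + (7.70×10⁻⁸)² + (1.29×10⁻⁷)²] = 1.75×10⁻⁷ V = 175 nV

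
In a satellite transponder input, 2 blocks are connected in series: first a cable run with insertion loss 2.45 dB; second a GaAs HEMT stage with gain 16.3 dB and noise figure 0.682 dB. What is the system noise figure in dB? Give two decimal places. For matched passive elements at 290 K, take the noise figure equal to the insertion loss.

3.13 dB

Convert to linear (a loss of L dB is a gain of −L dB): F_i = 10^(NF_i/10), G_i = 10^(G_i,dB/10)
  Stage 1: F_1 = 10^(2.45/10) = 1.758, G_1 = 10^(−2.45/10) = 0.5689
  Stage 2: F_2 = 10^(0.682/10) = 1.170, G_2 = 10^(16.3/10) = 42.66
Friis cascade:
  F = 1.758 + (1.170 − 1)/0.5689 = 2.057
NF = 10 log₁₀(2.057) = 3.13 dB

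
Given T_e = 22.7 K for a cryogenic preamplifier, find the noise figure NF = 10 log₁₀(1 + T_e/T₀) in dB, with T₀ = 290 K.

0.327 dB

F = 1 + T_e/T₀ = 1 + 22.7/290 = 1.07828
NF = 10 log₁₀(1.07828) = 0.327 dB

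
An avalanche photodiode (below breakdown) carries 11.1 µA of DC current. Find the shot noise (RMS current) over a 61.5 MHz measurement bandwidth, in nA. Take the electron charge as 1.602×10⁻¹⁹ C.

I_n = √(2qI·B)
2qI·B = 2 × 1.602×10⁻¹⁹ × 1.11×10⁻⁵ × 6.15×10⁷ = 2.19×10⁻¹⁶ A²
I_n = √(2.19×10⁻¹⁶) = 1.48×10⁻⁸ A = 14.8 nA

14.8 nA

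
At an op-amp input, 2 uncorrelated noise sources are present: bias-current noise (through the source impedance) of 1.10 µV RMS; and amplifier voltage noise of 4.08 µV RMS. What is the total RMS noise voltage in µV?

4.23 µV

Uncorrelated sources add in power (mean-square): V_tot = √(ΣV_i²)
V_tot = √[(1.10×10⁻⁶)² + (4.08×10⁻⁶)²] = 4.23×10⁻⁶ V = 4.23 µV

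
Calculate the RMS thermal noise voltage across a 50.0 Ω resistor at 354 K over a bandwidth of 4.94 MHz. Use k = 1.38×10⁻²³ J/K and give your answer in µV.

2.20 µV

V_n = √(4kTRB)
4kTRB = 4 × 1.38×10⁻²³ × 354 × 5.00×10¹ × 4.94×10⁶ = 4.83×10⁻¹² V²
V_n = √(4.83×10⁻¹²) = 2.20×10⁻⁶ V = 2.20 µV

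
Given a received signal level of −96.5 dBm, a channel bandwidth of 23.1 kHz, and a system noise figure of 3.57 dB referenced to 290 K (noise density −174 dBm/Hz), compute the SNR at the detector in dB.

30.3 dB

Noise floor: N = −174 + 10 log₁₀(B) + NF
10 log₁₀(2.31×10⁴) = 43.64 dB
N = −174 + 43.64 + 3.57 = −126.79 dBm
SNR = P_sig − N = −96.5 − (−126.79) = 30.29 dB → 30.3 dB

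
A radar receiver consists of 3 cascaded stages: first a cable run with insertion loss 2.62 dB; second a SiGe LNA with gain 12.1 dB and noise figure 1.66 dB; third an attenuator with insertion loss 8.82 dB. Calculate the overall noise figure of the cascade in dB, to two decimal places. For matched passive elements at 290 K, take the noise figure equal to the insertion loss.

Convert to linear (a loss of L dB is a gain of −L dB): F_i = 10^(NF_i/10), G_i = 10^(G_i,dB/10)
  Stage 1: F_1 = 10^(2.62/10) = 1.828, G_1 = 10^(−2.62/10) = 0.5470
  Stage 2: F_2 = 10^(1.66/10) = 1.466, G_2 = 10^(12.1/10) = 16.22
  Stage 3: F_3 = 10^(8.82/10) = 7.621, G_3 = 10^(−8.82/10) = 0.1312
Friis cascade:
  F = 1.828 + (1.466 − 1)/0.5470 + (7.621 − 1)/8.872 = 3.425
NF = 10 log₁₀(3.425) = 5.35 dB

5.35 dB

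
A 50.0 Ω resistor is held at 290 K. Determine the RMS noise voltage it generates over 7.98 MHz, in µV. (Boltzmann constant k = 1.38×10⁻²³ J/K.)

2.53 µV

V_n = √(4kTRB)
4kTRB = 4 × 1.38×10⁻²³ × 290 × 5.00×10¹ × 7.98×10⁶ = 6.39×10⁻¹² V²
V_n = √(6.39×10⁻¹²) = 2.53×10⁻⁶ V = 2.53 µV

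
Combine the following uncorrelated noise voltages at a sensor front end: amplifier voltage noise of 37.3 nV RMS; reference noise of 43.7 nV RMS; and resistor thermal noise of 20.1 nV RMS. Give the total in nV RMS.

60.9 nV

Uncorrelated sources add in power (mean-square): V_tot = √(ΣV_i²)
V_tot = √[(3.73×10⁻⁸)² + (4.37×10⁻⁸)² + (2.01×10⁻⁸)²] = 6.09×10⁻⁸ V = 60.9 nV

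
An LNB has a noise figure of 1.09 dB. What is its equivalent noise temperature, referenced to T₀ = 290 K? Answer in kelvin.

F = 10^(1.09/10) = 1.28529
T_e = (F − 1)·T₀ = (1.28529 − 1) × 290 = 82.7 K

82.7 K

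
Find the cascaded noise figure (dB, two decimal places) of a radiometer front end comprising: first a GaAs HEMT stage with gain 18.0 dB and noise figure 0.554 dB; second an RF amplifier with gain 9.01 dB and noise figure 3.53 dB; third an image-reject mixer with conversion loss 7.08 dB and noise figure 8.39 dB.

0.67 dB

Convert to linear (a loss of L dB is a gain of −L dB): F_i = 10^(NF_i/10), G_i = 10^(G_i,dB/10)
  Stage 1: F_1 = 10^(0.554/10) = 1.136, G_1 = 10^(18.0/10) = 63.10
  Stage 2: F_2 = 10^(3.53/10) = 2.254, G_2 = 10^(9.01/10) = 7.962
  Stage 3: F_3 = 10^(8.39/10) = 6.902, G_3 = 10^(−7.08/10) = 0.1959
Friis cascade:
  F = 1.136 + (2.254 − 1)/63.10 + (6.902 − 1)/502.3 = 1.168
NF = 10 log₁₀(1.168) = 0.67 dB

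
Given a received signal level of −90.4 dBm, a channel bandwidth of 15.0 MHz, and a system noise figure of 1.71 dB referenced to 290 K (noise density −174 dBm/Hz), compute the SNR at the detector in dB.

10.1 dB

Noise floor: N = −174 + 10 log₁₀(B) + NF
10 log₁₀(1.50×10⁷) = 71.76 dB
N = −174 + 71.76 + 1.71 = −100.53 dBm
SNR = P_sig − N = −90.4 − (−100.53) = 10.13 dB → 10.1 dB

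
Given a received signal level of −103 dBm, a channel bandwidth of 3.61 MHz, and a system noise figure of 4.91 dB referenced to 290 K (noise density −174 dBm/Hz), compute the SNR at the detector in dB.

Noise floor: N = −174 + 10 log₁₀(B) + NF
10 log₁₀(3.61×10⁶) = 65.58 dB
N = −174 + 65.58 + 4.91 = −103.51 dBm
SNR = P_sig − N = −103 − (−103.51) = 0.51 dB → 0.5 dB

0.5 dB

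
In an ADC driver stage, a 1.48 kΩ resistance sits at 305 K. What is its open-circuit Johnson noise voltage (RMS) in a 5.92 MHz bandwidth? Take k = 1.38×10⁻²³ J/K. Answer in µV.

12.1 µV

V_n = √(4kTRB)
4kTRB = 4 × 1.38×10⁻²³ × 305 × 1.48×10³ × 5.92×10⁶ = 1.48×10⁻¹⁰ V²
V_n = √(1.48×10⁻¹⁰) = 1.21×10⁻⁵ V = 12.1 µV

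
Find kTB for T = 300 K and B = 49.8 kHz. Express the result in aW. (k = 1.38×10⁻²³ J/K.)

P_n = kTB = 1.38×10⁻²³ × 300 × 4.98×10⁴ = 2.06×10⁻¹⁶ W = 206 aW

206 aW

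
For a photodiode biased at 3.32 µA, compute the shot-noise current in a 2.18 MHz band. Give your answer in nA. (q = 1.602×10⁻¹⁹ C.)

I_n = √(2qI·B)
2qI·B = 2 × 1.602×10⁻¹⁹ × 3.32×10⁻⁶ × 2.18×10⁶ = 2.32×10⁻¹⁸ A²
I_n = √(2.32×10⁻¹⁸) = 1.52×10⁻⁹ A = 1.52 nA

1.52 nA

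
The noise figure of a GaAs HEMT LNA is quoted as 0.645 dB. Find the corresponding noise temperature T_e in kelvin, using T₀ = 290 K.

46.4 K

F = 10^(0.645/10) = 1.16011
T_e = (F − 1)·T₀ = (1.16011 − 1) × 290 = 46.4 K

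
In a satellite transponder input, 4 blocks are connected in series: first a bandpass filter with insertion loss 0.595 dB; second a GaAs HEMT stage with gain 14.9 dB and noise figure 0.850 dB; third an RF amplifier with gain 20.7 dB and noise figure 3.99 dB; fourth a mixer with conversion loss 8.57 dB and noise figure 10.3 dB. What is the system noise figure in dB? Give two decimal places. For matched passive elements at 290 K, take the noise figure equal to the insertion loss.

1.62 dB

Convert to linear (a loss of L dB is a gain of −L dB): F_i = 10^(NF_i/10), G_i = 10^(G_i,dB/10)
  Stage 1: F_1 = 10^(0.595/10) = 1.147, G_1 = 10^(−0.595/10) = 0.8720
  Stage 2: F_2 = 10^(0.850/10) = 1.216, G_2 = 10^(14.9/10) = 30.90
  Stage 3: F_3 = 10^(3.99/10) = 2.506, G_3 = 10^(20.7/10) = 117.5
  Stage 4: F_4 = 10^(10.3/10) = 10.72, G_4 = 10^(−8.57/10) = 0.1390
Friis cascade:
  F = 1.147 + (1.216 − 1)/0.8720 + (2.506 − 1)/26.95 + (10.72 − 1)/3166 = 1.454
NF = 10 log₁₀(1.454) = 1.62 dB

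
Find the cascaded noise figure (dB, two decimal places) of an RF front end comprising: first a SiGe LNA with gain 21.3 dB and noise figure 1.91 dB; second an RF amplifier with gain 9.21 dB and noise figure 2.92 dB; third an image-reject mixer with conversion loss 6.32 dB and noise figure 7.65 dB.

Convert to linear (a loss of L dB is a gain of −L dB): F_i = 10^(NF_i/10), G_i = 10^(G_i,dB/10)
  Stage 1: F_1 = 10^(1.91/10) = 1.552, G_1 = 10^(21.3/10) = 134.9
  Stage 2: F_2 = 10^(2.92/10) = 1.959, G_2 = 10^(9.21/10) = 8.337
  Stage 3: F_3 = 10^(7.65/10) = 5.821, G_3 = 10^(−6.32/10) = 0.2333
Friis cascade:
  F = 1.552 + (1.959 − 1)/134.9 + (5.821 − 1)/1125 = 1.564
NF = 10 log₁₀(1.564) = 1.94 dB

1.94 dB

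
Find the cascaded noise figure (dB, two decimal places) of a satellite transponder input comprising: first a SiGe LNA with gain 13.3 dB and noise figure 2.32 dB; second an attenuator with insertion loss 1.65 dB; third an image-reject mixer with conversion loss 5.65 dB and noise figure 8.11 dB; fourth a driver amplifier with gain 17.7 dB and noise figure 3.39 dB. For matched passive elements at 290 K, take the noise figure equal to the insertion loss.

3.80 dB

Convert to linear (a loss of L dB is a gain of −L dB): F_i = 10^(NF_i/10), G_i = 10^(G_i,dB/10)
  Stage 1: F_1 = 10^(2.32/10) = 1.706, G_1 = 10^(13.3/10) = 21.38
  Stage 2: F_2 = 10^(1.65/10) = 1.462, G_2 = 10^(−1.65/10) = 0.6839
  Stage 3: F_3 = 10^(8.11/10) = 6.471, G_3 = 10^(−5.65/10) = 0.2723
  Stage 4: F_4 = 10^(3.39/10) = 2.183, G_4 = 10^(17.7/10) = 58.88
Friis cascade:
  F = 1.706 + (1.462 − 1)/21.38 + (6.471 − 1)/14.62 + (2.183 − 1)/3.981 = 2.399
NF = 10 log₁₀(2.399) = 3.80 dB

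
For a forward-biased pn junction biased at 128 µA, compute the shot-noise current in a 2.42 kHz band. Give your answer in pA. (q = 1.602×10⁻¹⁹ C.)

315 pA

I_n = √(2qI·B)
2qI·B = 2 × 1.602×10⁻¹⁹ × 1.28×10⁻⁴ × 2.42×10³ = 9.92×10⁻²⁰ A²
I_n = √(9.92×10⁻²⁰) = 3.15×10⁻¹⁰ A = 315 pA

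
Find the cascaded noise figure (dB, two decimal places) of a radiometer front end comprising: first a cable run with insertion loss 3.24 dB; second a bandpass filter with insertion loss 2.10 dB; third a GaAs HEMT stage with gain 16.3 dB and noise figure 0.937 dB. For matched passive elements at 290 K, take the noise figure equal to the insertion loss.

Convert to linear (a loss of L dB is a gain of −L dB): F_i = 10^(NF_i/10), G_i = 10^(G_i,dB/10)
  Stage 1: F_1 = 10^(3.24/10) = 2.109, G_1 = 10^(−3.24/10) = 0.4742
  Stage 2: F_2 = 10^(2.10/10) = 1.622, G_2 = 10^(−2.10/10) = 0.6166
  Stage 3: F_3 = 10^(0.937/10) = 1.241, G_3 = 10^(16.3/10) = 42.66
Friis cascade:
  F = 2.109 + (1.622 − 1)/0.4742 + (1.241 − 1)/0.2924 = 4.243
NF = 10 log₁₀(4.243) = 6.28 dB

6.28 dB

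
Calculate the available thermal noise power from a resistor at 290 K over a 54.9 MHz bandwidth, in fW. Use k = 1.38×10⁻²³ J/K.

P_n = kTB = 1.38×10⁻²³ × 290 × 5.49×10⁷ = 2.20×10⁻¹³ W = 220 fW

220 fW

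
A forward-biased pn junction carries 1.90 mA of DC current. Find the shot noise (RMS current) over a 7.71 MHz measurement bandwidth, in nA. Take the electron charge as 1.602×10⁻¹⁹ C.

I_n = √(2qI·B)
2qI·B = 2 × 1.602×10⁻¹⁹ × 1.90×10⁻³ × 7.71×10⁶ = 4.69×10⁻¹⁵ A²
I_n = √(4.69×10⁻¹⁵) = 6.85×10⁻⁸ A = 68.5 nA

68.5 nA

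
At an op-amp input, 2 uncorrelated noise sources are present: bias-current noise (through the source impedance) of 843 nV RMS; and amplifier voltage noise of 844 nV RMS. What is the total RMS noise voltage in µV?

Uncorrelated sources add in power (mean-square): V_tot = √(ΣV_i²)
V_tot = √[(8.43×10⁻⁷)² + (8.44×10⁻⁷)²] = 1.19×10⁻⁶ V = 1.19 µV

1.19 µV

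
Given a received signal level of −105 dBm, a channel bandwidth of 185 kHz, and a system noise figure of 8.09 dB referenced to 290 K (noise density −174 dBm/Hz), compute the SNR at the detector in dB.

Noise floor: N = −174 + 10 log₁₀(B) + NF
10 log₁₀(1.85×10⁵) = 52.67 dB
N = −174 + 52.67 + 8.09 = −113.24 dBm
SNR = P_sig − N = −105 − (−113.24) = 8.24 dB → 8.2 dB

8.2 dB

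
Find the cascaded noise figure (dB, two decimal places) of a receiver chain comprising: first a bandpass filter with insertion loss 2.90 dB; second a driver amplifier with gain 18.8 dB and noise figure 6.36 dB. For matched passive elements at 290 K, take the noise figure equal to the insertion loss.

9.26 dB

Convert to linear (a loss of L dB is a gain of −L dB): F_i = 10^(NF_i/10), G_i = 10^(G_i,dB/10)
  Stage 1: F_1 = 10^(2.90/10) = 1.950, G_1 = 10^(−2.90/10) = 0.5129
  Stage 2: F_2 = 10^(6.36/10) = 4.325, G_2 = 10^(18.8/10) = 75.86
Friis cascade:
  F = 1.950 + (4.325 − 1)/0.5129 = 8.433
NF = 10 log₁₀(8.433) = 9.26 dB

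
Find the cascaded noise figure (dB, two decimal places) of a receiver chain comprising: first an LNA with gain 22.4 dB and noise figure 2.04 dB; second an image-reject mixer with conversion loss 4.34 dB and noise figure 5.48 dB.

2.08 dB

Convert to linear (a loss of L dB is a gain of −L dB): F_i = 10^(NF_i/10), G_i = 10^(G_i,dB/10)
  Stage 1: F_1 = 10^(2.04/10) = 1.600, G_1 = 10^(22.4/10) = 173.8
  Stage 2: F_2 = 10^(5.48/10) = 3.532, G_2 = 10^(−4.34/10) = 0.3681
Friis cascade:
  F = 1.600 + (3.532 − 1)/173.8 = 1.614
NF = 10 log₁₀(1.614) = 2.08 dB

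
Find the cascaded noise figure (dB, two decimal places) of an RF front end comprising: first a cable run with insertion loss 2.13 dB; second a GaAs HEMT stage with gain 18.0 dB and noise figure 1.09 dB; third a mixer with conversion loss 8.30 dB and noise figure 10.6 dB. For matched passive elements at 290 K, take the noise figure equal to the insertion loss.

3.75 dB

Convert to linear (a loss of L dB is a gain of −L dB): F_i = 10^(NF_i/10), G_i = 10^(G_i,dB/10)
  Stage 1: F_1 = 10^(2.13/10) = 1.633, G_1 = 10^(−2.13/10) = 0.6124
  Stage 2: F_2 = 10^(1.09/10) = 1.285, G_2 = 10^(18.0/10) = 63.10
  Stage 3: F_3 = 10^(10.6/10) = 11.48, G_3 = 10^(−8.30/10) = 0.1479
Friis cascade:
  F = 1.633 + (1.285 − 1)/0.6124 + (11.48 − 1)/38.64 = 2.370
NF = 10 log₁₀(2.370) = 3.75 dB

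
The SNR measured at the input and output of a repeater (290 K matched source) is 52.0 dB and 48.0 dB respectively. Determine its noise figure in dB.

NF (dB) = SNR_in(dB) − SNR_out(dB) when the source is at T₀
NF = 52.0 − 48.0 = 4.0 dB

4.0 dB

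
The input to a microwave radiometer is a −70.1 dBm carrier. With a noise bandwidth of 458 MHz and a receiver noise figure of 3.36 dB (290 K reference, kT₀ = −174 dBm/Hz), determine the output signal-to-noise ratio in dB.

Noise floor: N = −174 + 10 log₁₀(B) + NF
10 log₁₀(4.58×10⁸) = 86.61 dB
N = −174 + 86.61 + 3.36 = −84.03 dBm
SNR = P_sig − N = −70.1 − (−84.03) = 13.93 dB → 13.9 dB

13.9 dB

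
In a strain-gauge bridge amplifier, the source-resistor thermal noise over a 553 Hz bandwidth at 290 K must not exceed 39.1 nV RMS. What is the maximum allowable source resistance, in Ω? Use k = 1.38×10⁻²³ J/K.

Johnson–Nyquist: V_n = √(4kTRB) ⇒ R = V_n² / (4kTB)
4kTB = 4 × 1.38×10⁻²³ × 290 × 5.53×10² = 8.85×10⁻¹⁸
R = (3.91×10⁻⁸)² / 8.85×10⁻¹⁸ = 1.73×10² Ω = 173 Ω

173 Ω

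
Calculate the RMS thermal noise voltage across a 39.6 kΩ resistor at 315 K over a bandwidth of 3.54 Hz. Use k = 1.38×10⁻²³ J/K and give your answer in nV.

49.4 nV

V_n = √(4kTRB)
4kTRB = 4 × 1.38×10⁻²³ × 315 × 3.96×10⁴ × 3.54×10⁰ = 2.44×10⁻¹⁵ V²
V_n = √(2.44×10⁻¹⁵) = 4.94×10⁻⁸ V = 49.4 nV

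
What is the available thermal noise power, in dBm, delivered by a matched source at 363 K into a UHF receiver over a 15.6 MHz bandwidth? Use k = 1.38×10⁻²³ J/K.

P_n = kTB = 1.38×10⁻²³ × 363 × 1.56×10⁷ = 7.81×10⁻¹⁴ W
In dBm: 10 log₁₀(7.81×10⁻¹⁴ / 10⁻³) = −101.1 dBm

−101.1 dBm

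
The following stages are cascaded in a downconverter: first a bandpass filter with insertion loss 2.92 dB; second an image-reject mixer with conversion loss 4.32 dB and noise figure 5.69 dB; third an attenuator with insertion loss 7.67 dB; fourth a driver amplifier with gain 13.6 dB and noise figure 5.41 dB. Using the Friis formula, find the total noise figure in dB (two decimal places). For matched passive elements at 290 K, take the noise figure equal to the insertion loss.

20.40 dB

Convert to linear (a loss of L dB is a gain of −L dB): F_i = 10^(NF_i/10), G_i = 10^(G_i,dB/10)
  Stage 1: F_1 = 10^(2.92/10) = 1.959, G_1 = 10^(−2.92/10) = 0.5105
  Stage 2: F_2 = 10^(5.69/10) = 3.707, G_2 = 10^(−4.32/10) = 0.3698
  Stage 3: F_3 = 10^(7.67/10) = 5.848, G_3 = 10^(−7.67/10) = 0.1710
  Stage 4: F_4 = 10^(5.41/10) = 3.475, G_4 = 10^(13.6/10) = 22.91
Friis cascade:
  F = 1.959 + (3.707 − 1)/0.5105 + (5.848 − 1)/0.1888 + (3.475 − 1)/0.03228 = 109.6
NF = 10 log₁₀(109.6) = 20.40 dB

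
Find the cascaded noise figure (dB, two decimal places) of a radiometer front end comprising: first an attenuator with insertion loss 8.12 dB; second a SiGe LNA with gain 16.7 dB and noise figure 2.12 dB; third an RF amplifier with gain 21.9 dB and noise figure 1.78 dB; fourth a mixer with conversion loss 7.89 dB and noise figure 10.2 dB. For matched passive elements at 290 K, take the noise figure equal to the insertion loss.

10.27 dB

Convert to linear (a loss of L dB is a gain of −L dB): F_i = 10^(NF_i/10), G_i = 10^(G_i,dB/10)
  Stage 1: F_1 = 10^(8.12/10) = 6.486, G_1 = 10^(−8.12/10) = 0.1542
  Stage 2: F_2 = 10^(2.12/10) = 1.629, G_2 = 10^(16.7/10) = 46.77
  Stage 3: F_3 = 10^(1.78/10) = 1.507, G_3 = 10^(21.9/10) = 154.9
  Stage 4: F_4 = 10^(10.2/10) = 10.47, G_4 = 10^(−7.89/10) = 0.1626
Friis cascade:
  F = 6.486 + (1.629 − 1)/0.1542 + (1.507 − 1)/7.211 + (10.47 − 1)/1117 = 10.65
NF = 10 log₁₀(10.65) = 10.27 dB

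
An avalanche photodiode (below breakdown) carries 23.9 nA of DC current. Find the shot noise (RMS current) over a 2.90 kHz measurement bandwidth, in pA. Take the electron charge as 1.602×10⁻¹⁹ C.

I_n = √(2qI·B)
2qI·B = 2 × 1.602×10⁻¹⁹ × 2.39×10⁻⁸ × 2.90×10³ = 2.22×10⁻²³ A²
I_n = √(2.22×10⁻²³) = 4.71×10⁻¹² A = 4.71 pA

4.71 pA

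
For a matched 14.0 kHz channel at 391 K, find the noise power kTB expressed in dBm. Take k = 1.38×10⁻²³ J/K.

−131.2 dBm

P_n = kTB = 1.38×10⁻²³ × 391 × 1.40×10⁴ = 7.55×10⁻¹⁷ W
In dBm: 10 log₁₀(7.55×10⁻¹⁷ / 10⁻³) = −131.2 dBm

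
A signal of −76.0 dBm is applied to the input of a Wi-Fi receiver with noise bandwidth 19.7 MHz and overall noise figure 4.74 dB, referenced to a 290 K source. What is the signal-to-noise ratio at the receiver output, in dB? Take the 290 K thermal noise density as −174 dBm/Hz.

Noise floor: N = −174 + 10 log₁₀(B) + NF
10 log₁₀(1.97×10⁷) = 72.94 dB
N = −174 + 72.94 + 4.74 = −96.32 dBm
SNR = P_sig − N = −76.0 − (−96.32) = 20.32 dB → 20.3 dB

20.3 dB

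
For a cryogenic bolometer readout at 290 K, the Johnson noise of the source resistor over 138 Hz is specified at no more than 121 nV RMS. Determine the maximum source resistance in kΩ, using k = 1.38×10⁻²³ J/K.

6.63 kΩ

Johnson–Nyquist: V_n = √(4kTRB) ⇒ R = V_n² / (4kTB)
4kTB = 4 × 1.38×10⁻²³ × 290 × 1.38×10² = 2.21×10⁻¹⁸
R = (1.21×10⁻⁷)² / 2.21×10⁻¹⁸ = 6.63×10³ Ω = 6.63 kΩ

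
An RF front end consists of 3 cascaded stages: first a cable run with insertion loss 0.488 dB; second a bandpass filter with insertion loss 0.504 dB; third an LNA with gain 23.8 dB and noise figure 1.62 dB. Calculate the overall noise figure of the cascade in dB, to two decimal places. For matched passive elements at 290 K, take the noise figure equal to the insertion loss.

Convert to linear (a loss of L dB is a gain of −L dB): F_i = 10^(NF_i/10), G_i = 10^(G_i,dB/10)
  Stage 1: F_1 = 10^(0.488/10) = 1.119, G_1 = 10^(−0.488/10) = 0.8937
  Stage 2: F_2 = 10^(0.504/10) = 1.123, G_2 = 10^(−0.504/10) = 0.8904
  Stage 3: F_3 = 10^(1.62/10) = 1.452, G_3 = 10^(23.8/10) = 239.9
Friis cascade:
  F = 1.119 + (1.123 − 1)/0.8937 + (1.452 − 1)/0.7958 = 1.825
NF = 10 log₁₀(1.825) = 2.61 dB

2.61 dB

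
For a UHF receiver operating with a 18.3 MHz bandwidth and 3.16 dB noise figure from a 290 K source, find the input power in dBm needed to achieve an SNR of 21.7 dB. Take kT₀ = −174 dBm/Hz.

−76.5 dBm

Sensitivity = −174 + 10 log₁₀(B) + NF + SNR_min
= −174 + 72.62 + 3.16 + 21.7
= −76.52 dBm → −76.5 dBm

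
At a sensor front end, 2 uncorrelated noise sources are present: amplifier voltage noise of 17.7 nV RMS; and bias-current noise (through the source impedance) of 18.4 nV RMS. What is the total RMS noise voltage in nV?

25.5 nV

Uncorrelated sources add in power (mean-square): V_tot = √(ΣV_i²)
V_tot = √[(1.77×10⁻⁸)² + (1.84×10⁻⁸)²] = 2.55×10⁻⁸ V = 25.5 nV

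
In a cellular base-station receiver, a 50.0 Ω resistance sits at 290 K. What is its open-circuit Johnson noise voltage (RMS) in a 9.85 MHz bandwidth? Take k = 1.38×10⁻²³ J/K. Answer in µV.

V_n = √(4kTRB)
4kTRB = 4 × 1.38×10⁻²³ × 290 × 5.00×10¹ × 9.85×10⁶ = 7.88×10⁻¹² V²
V_n = √(7.88×10⁻¹²) = 2.81×10⁻⁶ V = 2.81 µV

2.81 µV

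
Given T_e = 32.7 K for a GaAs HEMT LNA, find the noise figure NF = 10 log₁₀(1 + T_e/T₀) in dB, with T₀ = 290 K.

0.464 dB

F = 1 + T_e/T₀ = 1 + 32.7/290 = 1.11276
NF = 10 log₁₀(1.11276) = 0.464 dB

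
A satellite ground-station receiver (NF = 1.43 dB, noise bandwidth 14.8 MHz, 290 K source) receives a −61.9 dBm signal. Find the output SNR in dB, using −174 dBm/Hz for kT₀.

Noise floor: N = −174 + 10 log₁₀(B) + NF
10 log₁₀(1.48×10⁷) = 71.7 dB
N = −174 + 71.7 + 1.43 = −100.87 dBm
SNR = P_sig − N = −61.9 − (−100.87) = 38.97 dB → 39.0 dB

39.0 dB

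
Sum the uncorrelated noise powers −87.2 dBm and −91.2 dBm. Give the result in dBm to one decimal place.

Convert to linear, add, convert back:
P₁ = 1.91×10⁻¹² W, P₂ = 7.59×10⁻¹³ W
P_tot = 2.66×10⁻¹² W → 10 log₁₀(P_tot / 10⁻³) = −85.7 dBm

−85.7 dBm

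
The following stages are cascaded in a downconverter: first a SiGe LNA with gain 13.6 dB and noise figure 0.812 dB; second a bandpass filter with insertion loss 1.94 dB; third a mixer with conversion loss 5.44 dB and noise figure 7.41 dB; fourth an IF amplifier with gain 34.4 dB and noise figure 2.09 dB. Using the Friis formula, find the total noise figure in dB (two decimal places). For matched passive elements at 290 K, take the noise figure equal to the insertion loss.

Convert to linear (a loss of L dB is a gain of −L dB): F_i = 10^(NF_i/10), G_i = 10^(G_i,dB/10)
  Stage 1: F_1 = 10^(0.812/10) = 1.206, G_1 = 10^(13.6/10) = 22.91
  Stage 2: F_2 = 10^(1.94/10) = 1.563, G_2 = 10^(−1.94/10) = 0.6397
  Stage 3: F_3 = 10^(7.41/10) = 5.508, G_3 = 10^(−5.44/10) = 0.2858
  Stage 4: F_4 = 10^(2.09/10) = 1.618, G_4 = 10^(34.4/10) = 2754
Friis cascade:
  F = 1.206 + (1.563 − 1)/22.91 + (5.508 − 1)/14.66 + (1.618 − 1)/4.188 = 1.685
NF = 10 log₁₀(1.685) = 2.27 dB

2.27 dB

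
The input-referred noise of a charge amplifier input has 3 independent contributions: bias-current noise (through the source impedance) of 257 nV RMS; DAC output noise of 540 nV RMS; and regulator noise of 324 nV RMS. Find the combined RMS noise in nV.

680 nV

Uncorrelated sources add in power (mean-square): V_tot = √(ΣV_i²)
V_tot = √[(2.57×10⁻⁷)² + (5.40×10⁻⁷)² + (3.24×10⁻⁷)²] = 6.80×10⁻⁷ V = 680 nV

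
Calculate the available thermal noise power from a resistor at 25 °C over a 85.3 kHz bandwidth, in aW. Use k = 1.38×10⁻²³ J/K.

T = 25 °C + 273.15 = 298.15 K
P_n = kTB = 1.38×10⁻²³ × 298.15 × 8.53×10⁴ = 3.51×10⁻¹⁶ W = 351 aW

351 aW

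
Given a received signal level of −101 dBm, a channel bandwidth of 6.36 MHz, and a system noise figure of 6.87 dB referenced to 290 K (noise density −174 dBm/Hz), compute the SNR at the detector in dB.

−1.9 dB

Noise floor: N = −174 + 10 log₁₀(B) + NF
10 log₁₀(6.36×10⁶) = 68.03 dB
N = −174 + 68.03 + 6.87 = −99.10 dBm
SNR = P_sig − N = −101 − (−99.10) = −1.90 dB → −1.9 dB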